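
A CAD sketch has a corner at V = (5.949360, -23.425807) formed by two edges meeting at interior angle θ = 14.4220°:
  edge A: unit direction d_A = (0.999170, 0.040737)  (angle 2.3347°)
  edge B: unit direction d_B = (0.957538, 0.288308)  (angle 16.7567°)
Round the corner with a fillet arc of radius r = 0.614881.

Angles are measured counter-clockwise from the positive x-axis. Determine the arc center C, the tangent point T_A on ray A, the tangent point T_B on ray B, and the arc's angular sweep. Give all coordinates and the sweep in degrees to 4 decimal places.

bisector direction at 9.5457° = (0.986154,0.165834)
center distance |VC| = r/sin(θ/2) = 0.614881/sin(7.2110°) = 4.898525
C = V + |VC|·bis = (10.7801,-22.6135)
T_A = V + ((C−V)·d_A)·d_A = V + 4.8598·d_A = (10.8051,-23.2278)
T_B = V + ((C−V)·d_B)·d_B = V + 4.8598·d_B = (10.6028,-22.0247)
sweep = 180° − θ = 165.5780°

center=(10.7801,-22.6135) T_A=(10.8051,-23.2278) T_B=(10.6028,-22.0247) sweep=165.5780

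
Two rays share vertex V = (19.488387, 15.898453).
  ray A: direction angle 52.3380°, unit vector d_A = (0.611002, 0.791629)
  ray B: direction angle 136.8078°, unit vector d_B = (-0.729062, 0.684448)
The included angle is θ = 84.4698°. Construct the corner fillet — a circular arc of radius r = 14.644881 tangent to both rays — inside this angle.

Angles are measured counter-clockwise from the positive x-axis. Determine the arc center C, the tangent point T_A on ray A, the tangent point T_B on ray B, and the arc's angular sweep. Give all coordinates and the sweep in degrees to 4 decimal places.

center=(17.7513,37.6165) T_A=(29.3446,28.6685) T_B=(7.7277,26.9395) sweep=95.5302

bisector direction at 94.5729° = (-0.079727,0.996817)
center distance |VC| = r/sin(θ/2) = 14.644881/sin(42.2349°) = 21.787411
C = V + |VC|·bis = (17.7513,37.6165)
T_A = V + ((C−V)·d_A)·d_A = V + 16.1313·d_A = (29.3446,28.6685)
T_B = V + ((C−V)·d_B)·d_B = V + 16.1313·d_B = (7.7277,26.9395)
sweep = 180° − θ = 95.5302°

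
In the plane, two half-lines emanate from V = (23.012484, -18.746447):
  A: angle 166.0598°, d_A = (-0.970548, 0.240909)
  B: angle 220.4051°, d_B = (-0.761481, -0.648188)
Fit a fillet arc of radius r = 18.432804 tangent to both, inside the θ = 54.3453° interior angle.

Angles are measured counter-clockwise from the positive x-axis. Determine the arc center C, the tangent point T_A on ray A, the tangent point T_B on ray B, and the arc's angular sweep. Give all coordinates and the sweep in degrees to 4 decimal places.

bisector direction at 193.2325° = (-0.973449,-0.228902)
center distance |VC| = r/sin(θ/2) = 18.432804/sin(27.1727°) = 40.363217
C = V + |VC|·bis = (-16.2791,-27.9857)
T_A = V + ((C−V)·d_A)·d_A = V + 35.9085·d_A = (-11.8384,-10.0958)
T_B = V + ((C−V)·d_B)·d_B = V + 35.9085·d_B = (-4.3311,-42.0219)
sweep = 180° − θ = 125.6547°

center=(-16.2791,-27.9857) T_A=(-11.8384,-10.0958) T_B=(-4.3311,-42.0219) sweep=125.6547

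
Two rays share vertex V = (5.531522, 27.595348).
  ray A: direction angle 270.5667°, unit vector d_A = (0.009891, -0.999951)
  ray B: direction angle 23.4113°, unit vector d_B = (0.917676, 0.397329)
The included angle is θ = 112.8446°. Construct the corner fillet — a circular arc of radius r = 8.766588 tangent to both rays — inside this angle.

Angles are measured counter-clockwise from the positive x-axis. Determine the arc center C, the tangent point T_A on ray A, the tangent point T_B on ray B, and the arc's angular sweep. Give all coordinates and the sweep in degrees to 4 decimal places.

bisector direction at 326.9890° = (0.838566,-0.544800)
center distance |VC| = r/sin(θ/2) = 8.766588/sin(56.4223°) = 10.522390
C = V + |VC|·bis = (14.3552,21.8627)
T_A = V + ((C−V)·d_A)·d_A = V + 5.8196·d_A = (5.5891,21.7760)
T_B = V + ((C−V)·d_B)·d_B = V + 5.8196·d_B = (10.8720,29.9076)
sweep = 180° − θ = 67.1554°

center=(14.3552,21.8627) T_A=(5.5891,21.7760) T_B=(10.8720,29.9076) sweep=67.1554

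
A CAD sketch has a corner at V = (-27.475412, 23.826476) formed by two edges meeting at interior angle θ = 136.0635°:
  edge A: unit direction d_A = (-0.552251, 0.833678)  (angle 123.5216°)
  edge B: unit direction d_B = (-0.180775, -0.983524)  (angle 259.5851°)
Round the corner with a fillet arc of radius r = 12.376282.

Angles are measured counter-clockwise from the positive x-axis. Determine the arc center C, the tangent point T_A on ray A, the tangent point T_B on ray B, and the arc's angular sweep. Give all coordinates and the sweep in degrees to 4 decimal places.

bisector direction at 191.5533° = (-0.979739,-0.200280)
center distance |VC| = r/sin(θ/2) = 12.376282/sin(68.0318°) = 13.345264
C = V + |VC|·bis = (-40.5503,21.1537)
T_A = V + ((C−V)·d_A)·d_A = V + 4.9924·d_A = (-30.2325,27.9885)
T_B = V + ((C−V)·d_B)·d_B = V + 4.9924·d_B = (-28.3779,18.9164)
sweep = 180° − θ = 43.9365°

center=(-40.5503,21.1537) T_A=(-30.2325,27.9885) T_B=(-28.3779,18.9164) sweep=43.9365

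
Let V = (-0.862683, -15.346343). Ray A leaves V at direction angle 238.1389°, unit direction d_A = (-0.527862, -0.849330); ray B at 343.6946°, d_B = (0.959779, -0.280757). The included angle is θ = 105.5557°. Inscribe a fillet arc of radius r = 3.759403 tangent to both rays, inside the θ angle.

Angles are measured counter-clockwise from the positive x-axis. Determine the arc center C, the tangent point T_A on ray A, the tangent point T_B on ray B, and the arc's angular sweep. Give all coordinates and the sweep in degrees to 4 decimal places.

center=(0.8228,-19.7563) T_A=(-2.3702,-17.7719) T_B=(1.8783,-16.1481) sweep=74.4443

bisector direction at 290.9168° = (0.357011,-0.934100)
center distance |VC| = r/sin(θ/2) = 3.759403/sin(52.7779°) = 4.721112
C = V + |VC|·bis = (0.8228,-19.7563)
T_A = V + ((C−V)·d_A)·d_A = V + 2.8558·d_A = (-2.3702,-17.7719)
T_B = V + ((C−V)·d_B)·d_B = V + 2.8558·d_B = (1.8783,-16.1481)
sweep = 180° − θ = 74.4443°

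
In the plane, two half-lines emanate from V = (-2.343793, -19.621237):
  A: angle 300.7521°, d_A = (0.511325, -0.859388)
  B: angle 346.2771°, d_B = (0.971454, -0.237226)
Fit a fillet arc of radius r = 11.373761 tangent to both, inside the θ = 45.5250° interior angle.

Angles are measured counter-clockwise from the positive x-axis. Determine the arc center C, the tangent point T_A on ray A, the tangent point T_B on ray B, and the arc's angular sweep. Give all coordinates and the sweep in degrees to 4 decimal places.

center=(21.2910,-37.1008) T_A=(11.5166,-42.9165) T_B=(23.9892,-26.0517) sweep=134.4750

bisector direction at 323.5146° = (0.804008,-0.594618)
center distance |VC| = r/sin(θ/2) = 11.373761/sin(22.7625°) = 29.396237
C = V + |VC|·bis = (21.2910,-37.1008)
T_A = V + ((C−V)·d_A)·d_A = V + 27.1068·d_A = (11.5166,-42.9165)
T_B = V + ((C−V)·d_B)·d_B = V + 27.1068·d_B = (23.9892,-26.0517)
sweep = 180° − θ = 134.4750°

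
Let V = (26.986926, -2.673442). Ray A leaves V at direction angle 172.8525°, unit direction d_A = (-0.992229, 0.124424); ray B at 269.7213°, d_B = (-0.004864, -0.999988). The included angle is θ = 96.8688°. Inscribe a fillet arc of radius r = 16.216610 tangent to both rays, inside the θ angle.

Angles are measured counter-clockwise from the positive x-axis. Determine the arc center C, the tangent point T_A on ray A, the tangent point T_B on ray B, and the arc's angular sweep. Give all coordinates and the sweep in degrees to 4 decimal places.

center=(10.7006,-16.9748) T_A=(12.7183,-0.8842) T_B=(26.9170,-17.0537) sweep=83.1312

bisector direction at 221.2869° = (-0.751415,-0.659830)
center distance |VC| = r/sin(θ/2) = 16.216610/sin(48.4344°) = 21.674264
C = V + |VC|·bis = (10.7006,-16.9748)
T_A = V + ((C−V)·d_A)·d_A = V + 14.3804·d_A = (12.7183,-0.8842)
T_B = V + ((C−V)·d_B)·d_B = V + 14.3804·d_B = (26.9170,-17.0537)
sweep = 180° − θ = 83.1312°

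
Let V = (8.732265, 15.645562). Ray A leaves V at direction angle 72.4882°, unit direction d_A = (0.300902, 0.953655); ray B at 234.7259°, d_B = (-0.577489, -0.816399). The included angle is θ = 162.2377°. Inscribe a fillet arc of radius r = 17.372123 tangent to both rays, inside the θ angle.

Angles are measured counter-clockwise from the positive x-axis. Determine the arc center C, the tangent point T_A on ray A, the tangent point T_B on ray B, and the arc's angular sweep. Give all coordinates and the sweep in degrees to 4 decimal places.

center=(-7.0179,23.4616) T_A=(9.5491,18.2343) T_B=(7.1646,13.4294) sweep=17.7623

bisector direction at 153.6071° = (-0.895766,0.444525)
center distance |VC| = r/sin(θ/2) = 17.372123/sin(81.1188°) = 17.582930
C = V + |VC|·bis = (-7.0179,23.4616)
T_A = V + ((C−V)·d_A)·d_A = V + 2.7145·d_A = (9.5491,18.2343)
T_B = V + ((C−V)·d_B)·d_B = V + 2.7145·d_B = (7.1646,13.4294)
sweep = 180° − θ = 17.7623°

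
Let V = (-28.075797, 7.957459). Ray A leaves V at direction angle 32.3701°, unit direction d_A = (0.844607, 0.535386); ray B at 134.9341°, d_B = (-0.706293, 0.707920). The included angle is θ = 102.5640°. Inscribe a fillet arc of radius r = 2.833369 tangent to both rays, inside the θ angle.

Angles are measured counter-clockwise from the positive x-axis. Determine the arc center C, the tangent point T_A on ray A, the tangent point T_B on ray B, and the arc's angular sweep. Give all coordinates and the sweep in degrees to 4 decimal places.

center=(-27.6743,11.5666) T_A=(-26.1573,9.1735) T_B=(-29.6801,9.5654) sweep=77.4360

bisector direction at 83.6521° = (0.110565,0.993869)
center distance |VC| = r/sin(θ/2) = 2.833369/sin(51.2820°) = 3.631435
C = V + |VC|·bis = (-27.6743,11.5666)
T_A = V + ((C−V)·d_A)·d_A = V + 2.2714·d_A = (-26.1573,9.1735)
T_B = V + ((C−V)·d_B)·d_B = V + 2.2714·d_B = (-29.6801,9.5654)
sweep = 180° − θ = 77.4360°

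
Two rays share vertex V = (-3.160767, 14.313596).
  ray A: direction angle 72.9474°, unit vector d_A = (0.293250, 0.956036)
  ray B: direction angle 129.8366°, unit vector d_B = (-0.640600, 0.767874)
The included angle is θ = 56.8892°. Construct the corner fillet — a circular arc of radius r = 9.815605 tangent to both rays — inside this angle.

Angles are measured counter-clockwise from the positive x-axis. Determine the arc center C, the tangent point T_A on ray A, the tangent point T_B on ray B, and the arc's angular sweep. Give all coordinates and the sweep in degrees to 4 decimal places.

bisector direction at 101.3920° = (-0.197520,0.980299)
center distance |VC| = r/sin(θ/2) = 9.815605/sin(28.4446°) = 20.607650
C = V + |VC|·bis = (-7.2312,34.5152)
T_A = V + ((C−V)·d_A)·d_A = V + 18.1199·d_A = (2.1529,31.6368)
T_B = V + ((C−V)·d_B)·d_B = V + 18.1199·d_B = (-14.7684,28.2274)
sweep = 180° − θ = 123.1108°

center=(-7.2312,34.5152) T_A=(2.1529,31.6368) T_B=(-14.7684,28.2274) sweep=123.1108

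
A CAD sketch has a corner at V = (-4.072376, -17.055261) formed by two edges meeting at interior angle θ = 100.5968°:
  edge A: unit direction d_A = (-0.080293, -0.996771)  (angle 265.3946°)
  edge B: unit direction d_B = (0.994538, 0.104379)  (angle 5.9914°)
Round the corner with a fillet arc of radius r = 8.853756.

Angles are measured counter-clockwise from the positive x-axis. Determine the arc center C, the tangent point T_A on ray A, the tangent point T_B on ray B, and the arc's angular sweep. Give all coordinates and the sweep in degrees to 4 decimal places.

center=(4.1626,-25.0934) T_A=(-4.6626,-24.3825) T_B=(3.2384,-16.2880) sweep=79.4032

bisector direction at 315.6930° = (0.715607,-0.698503)
center distance |VC| = r/sin(θ/2) = 8.853756/sin(50.2984°) = 11.507625
C = V + |VC|·bis = (4.1626,-25.0934)
T_A = V + ((C−V)·d_A)·d_A = V + 7.3509·d_A = (-4.6626,-24.3825)
T_B = V + ((C−V)·d_B)·d_B = V + 7.3509·d_B = (3.2384,-16.2880)
sweep = 180° − θ = 79.4032°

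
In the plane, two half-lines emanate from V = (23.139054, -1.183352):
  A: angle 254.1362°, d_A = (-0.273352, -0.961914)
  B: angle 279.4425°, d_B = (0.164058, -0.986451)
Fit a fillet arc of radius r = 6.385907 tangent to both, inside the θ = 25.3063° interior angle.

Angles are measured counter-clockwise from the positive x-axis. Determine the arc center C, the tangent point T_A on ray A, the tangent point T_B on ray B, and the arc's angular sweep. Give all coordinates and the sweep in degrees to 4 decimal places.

bisector direction at 266.7894° = (-0.056007,-0.998430)
center distance |VC| = r/sin(θ/2) = 6.385907/sin(12.6532°) = 29.152943
C = V + |VC|·bis = (21.5063,-30.2905)
T_A = V + ((C−V)·d_A)·d_A = V + 28.4449·d_A = (15.3636,-28.5449)
T_B = V + ((C−V)·d_B)·d_B = V + 28.4449·d_B = (27.8057,-29.2429)
sweep = 180° − θ = 154.6937°

center=(21.5063,-30.2905) T_A=(15.3636,-28.5449) T_B=(27.8057,-29.2429) sweep=154.6937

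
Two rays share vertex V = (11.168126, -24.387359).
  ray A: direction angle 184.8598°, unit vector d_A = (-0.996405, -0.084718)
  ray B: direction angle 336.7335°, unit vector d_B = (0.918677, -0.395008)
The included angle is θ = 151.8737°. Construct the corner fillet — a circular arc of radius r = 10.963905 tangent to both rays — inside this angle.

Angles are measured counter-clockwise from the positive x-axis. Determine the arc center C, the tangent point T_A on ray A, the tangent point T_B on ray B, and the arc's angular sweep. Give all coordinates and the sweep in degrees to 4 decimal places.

bisector direction at 260.7966° = (-0.159939,-0.987127)
center distance |VC| = r/sin(θ/2) = 10.963905/sin(75.9369°) = 11.302663
C = V + |VC|·bis = (9.3604,-35.5445)
T_A = V + ((C−V)·d_A)·d_A = V + 2.7464·d_A = (8.4316,-24.6200)
T_B = V + ((C−V)·d_B)·d_B = V + 2.7464·d_B = (13.6912,-25.4722)
sweep = 180° − θ = 28.1263°

center=(9.3604,-35.5445) T_A=(8.4316,-24.6200) T_B=(13.6912,-25.4722) sweep=28.1263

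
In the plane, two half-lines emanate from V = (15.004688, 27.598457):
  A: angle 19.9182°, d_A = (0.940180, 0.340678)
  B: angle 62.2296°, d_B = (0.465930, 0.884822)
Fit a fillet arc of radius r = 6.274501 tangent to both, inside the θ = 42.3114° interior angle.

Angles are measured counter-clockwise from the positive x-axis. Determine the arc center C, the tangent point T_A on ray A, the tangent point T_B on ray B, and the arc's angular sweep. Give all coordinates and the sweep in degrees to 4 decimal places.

bisector direction at 41.0739° = (0.753863,0.657032)
center distance |VC| = r/sin(θ/2) = 6.274501/sin(21.1557°) = 17.385531
C = V + |VC|·bis = (28.1110,39.0213)
T_A = V + ((C−V)·d_A)·d_A = V + 16.2138·d_A = (30.2486,33.1221)
T_B = V + ((C−V)·d_B)·d_B = V + 16.2138·d_B = (22.5592,41.9448)
sweep = 180° − θ = 137.6886°

center=(28.1110,39.0213) T_A=(30.2486,33.1221) T_B=(22.5592,41.9448) sweep=137.6886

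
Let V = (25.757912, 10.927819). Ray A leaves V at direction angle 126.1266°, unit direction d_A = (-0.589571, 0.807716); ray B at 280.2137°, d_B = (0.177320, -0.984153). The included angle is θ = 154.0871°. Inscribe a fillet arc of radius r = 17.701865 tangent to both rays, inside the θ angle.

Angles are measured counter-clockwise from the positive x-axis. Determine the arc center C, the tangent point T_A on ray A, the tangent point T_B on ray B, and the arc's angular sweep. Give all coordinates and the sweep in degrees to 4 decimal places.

bisector direction at 203.1702° = (-0.919340,-0.393463)
center distance |VC| = r/sin(θ/2) = 17.701865/sin(77.0435°) = 18.164315
C = V + |VC|·bis = (9.0587,3.7808)
T_A = V + ((C−V)·d_A)·d_A = V + 4.0726·d_A = (23.3568,14.2173)
T_B = V + ((C−V)·d_B)·d_B = V + 4.0726·d_B = (26.4801,6.9197)
sweep = 180° − θ = 25.9129°

center=(9.0587,3.7808) T_A=(23.3568,14.2173) T_B=(26.4801,6.9197) sweep=25.9129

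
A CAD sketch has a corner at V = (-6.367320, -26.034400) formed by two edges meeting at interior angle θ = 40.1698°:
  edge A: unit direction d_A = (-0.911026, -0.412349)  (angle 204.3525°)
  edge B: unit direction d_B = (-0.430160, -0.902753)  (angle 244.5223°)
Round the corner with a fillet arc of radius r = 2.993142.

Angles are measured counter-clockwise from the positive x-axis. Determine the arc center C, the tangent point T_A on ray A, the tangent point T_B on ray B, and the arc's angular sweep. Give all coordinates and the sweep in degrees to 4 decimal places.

center=(-12.5906,-32.1367) T_A=(-13.8248,-29.4098) T_B=(-9.8885,-33.4242) sweep=139.8302

bisector direction at 224.4374° = (-0.714016,-0.700130)
center distance |VC| = r/sin(θ/2) = 2.993142/sin(20.0849°) = 8.715887
C = V + |VC|·bis = (-12.5906,-32.1367)
T_A = V + ((C−V)·d_A)·d_A = V + 8.1858·d_A = (-13.8248,-29.4098)
T_B = V + ((C−V)·d_B)·d_B = V + 8.1858·d_B = (-9.8885,-33.4242)
sweep = 180° − θ = 139.8302°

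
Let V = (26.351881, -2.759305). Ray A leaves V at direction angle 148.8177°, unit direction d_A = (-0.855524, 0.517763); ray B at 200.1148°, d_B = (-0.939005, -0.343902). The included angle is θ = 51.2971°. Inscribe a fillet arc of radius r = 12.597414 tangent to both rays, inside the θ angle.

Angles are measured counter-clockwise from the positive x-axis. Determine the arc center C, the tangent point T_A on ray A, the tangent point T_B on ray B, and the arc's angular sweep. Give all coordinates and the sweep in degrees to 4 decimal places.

center=(-2.6159,0.0472) T_A=(3.9066,10.8246) T_B=(1.7164,-11.7818) sweep=128.7029

bisector direction at 174.4663° = (-0.995340,0.096432)
center distance |VC| = r/sin(θ/2) = 12.597414/sin(25.6486°) = 29.103432
C = V + |VC|·bis = (-2.6159,0.0472)
T_A = V + ((C−V)·d_A)·d_A = V + 26.2358·d_A = (3.9066,10.8246)
T_B = V + ((C−V)·d_B)·d_B = V + 26.2358·d_B = (1.7164,-11.7818)
sweep = 180° − θ = 128.7029°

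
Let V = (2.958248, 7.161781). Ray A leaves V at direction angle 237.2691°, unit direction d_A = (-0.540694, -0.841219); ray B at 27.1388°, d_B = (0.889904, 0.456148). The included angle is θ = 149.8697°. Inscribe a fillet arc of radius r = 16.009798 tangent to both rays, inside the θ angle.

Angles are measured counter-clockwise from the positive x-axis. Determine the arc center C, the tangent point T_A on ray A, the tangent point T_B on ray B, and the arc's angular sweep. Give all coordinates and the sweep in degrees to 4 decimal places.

bisector direction at 312.2040° = (0.671772,-0.740758)
center distance |VC| = r/sin(θ/2) = 16.009798/sin(74.9348°) = 16.579625
C = V + |VC|·bis = (14.0960,-5.1197)
T_A = V + ((C−V)·d_A)·d_A = V + 4.3093·d_A = (0.6282,3.5367)
T_B = V + ((C−V)·d_B)·d_B = V + 4.3093·d_B = (6.7931,9.1275)
sweep = 180° − θ = 30.1303°

center=(14.0960,-5.1197) T_A=(0.6282,3.5367) T_B=(6.7931,9.1275) sweep=30.1303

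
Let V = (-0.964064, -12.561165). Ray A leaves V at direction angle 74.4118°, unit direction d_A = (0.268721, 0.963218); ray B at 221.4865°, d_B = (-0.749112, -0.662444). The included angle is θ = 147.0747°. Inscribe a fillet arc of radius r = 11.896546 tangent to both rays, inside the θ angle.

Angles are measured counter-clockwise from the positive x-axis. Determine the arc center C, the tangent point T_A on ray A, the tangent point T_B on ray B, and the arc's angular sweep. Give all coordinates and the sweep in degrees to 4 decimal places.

bisector direction at 147.9492° = (-0.847577,0.530672)
center distance |VC| = r/sin(θ/2) = 11.896546/sin(73.5374°) = 12.405097
C = V + |VC|·bis = (-11.4783,-5.9781)
T_A = V + ((C−V)·d_A)·d_A = V + 3.5155·d_A = (-0.0194,-9.1750)
T_B = V + ((C−V)·d_B)·d_B = V + 3.5155·d_B = (-3.5976,-14.8900)
sweep = 180° − θ = 32.9253°

center=(-11.4783,-5.9781) T_A=(-0.0194,-9.1750) T_B=(-3.5976,-14.8900) sweep=32.9253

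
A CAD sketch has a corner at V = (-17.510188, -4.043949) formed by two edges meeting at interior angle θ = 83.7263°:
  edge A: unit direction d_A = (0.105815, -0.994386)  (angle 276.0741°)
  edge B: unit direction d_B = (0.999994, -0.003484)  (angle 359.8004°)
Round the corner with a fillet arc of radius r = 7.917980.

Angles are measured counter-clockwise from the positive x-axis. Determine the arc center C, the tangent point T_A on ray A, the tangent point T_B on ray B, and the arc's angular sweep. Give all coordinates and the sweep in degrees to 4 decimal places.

bisector direction at 317.9373° = (0.742412,-0.669944)
center distance |VC| = r/sin(θ/2) = 7.917980/sin(41.8631°) = 11.864743
C = V + |VC|·bis = (-8.7017,-11.9927)
T_A = V + ((C−V)·d_A)·d_A = V + 8.8362·d_A = (-16.5752,-12.8305)
T_B = V + ((C−V)·d_B)·d_B = V + 8.8362·d_B = (-8.6741,-4.0747)
sweep = 180° − θ = 96.2737°

center=(-8.7017,-11.9927) T_A=(-16.5752,-12.8305) T_B=(-8.6741,-4.0747) sweep=96.2737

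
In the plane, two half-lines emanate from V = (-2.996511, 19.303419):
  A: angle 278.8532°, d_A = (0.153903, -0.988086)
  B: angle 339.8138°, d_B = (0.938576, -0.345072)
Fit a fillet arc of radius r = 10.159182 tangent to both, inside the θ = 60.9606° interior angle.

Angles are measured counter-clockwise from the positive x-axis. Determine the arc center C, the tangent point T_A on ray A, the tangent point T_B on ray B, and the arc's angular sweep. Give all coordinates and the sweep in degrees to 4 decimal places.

center=(9.6981,3.8122) T_A=(-0.3401,2.2486) T_B=(13.2037,13.3473) sweep=119.0394

bisector direction at 309.3335° = (0.633833,-0.773470)
center distance |VC| = r/sin(θ/2) = 10.159182/sin(30.4803°) = 20.028271
C = V + |VC|·bis = (9.6981,3.8122)
T_A = V + ((C−V)·d_A)·d_A = V + 17.2604·d_A = (-0.3401,2.2486)
T_B = V + ((C−V)·d_B)·d_B = V + 17.2604·d_B = (13.2037,13.3473)
sweep = 180° − θ = 119.0394°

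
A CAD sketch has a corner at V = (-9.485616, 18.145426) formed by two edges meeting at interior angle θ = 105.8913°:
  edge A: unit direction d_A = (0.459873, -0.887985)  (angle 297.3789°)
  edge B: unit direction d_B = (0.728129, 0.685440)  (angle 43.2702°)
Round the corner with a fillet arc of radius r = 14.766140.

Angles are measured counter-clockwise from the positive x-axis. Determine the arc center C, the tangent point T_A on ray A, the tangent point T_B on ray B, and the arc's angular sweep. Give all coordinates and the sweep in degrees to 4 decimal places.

center=(8.7536,15.0358) T_A=(-4.3585,8.2452) T_B=(-1.3677,25.7874) sweep=74.1087

bisector direction at 350.3246° = (0.985776,-0.168067)
center distance |VC| = r/sin(θ/2) = 14.766140/sin(52.9457°) = 18.502445
C = V + |VC|·bis = (8.7536,15.0358)
T_A = V + ((C−V)·d_A)·d_A = V + 11.1491·d_A = (-4.3585,8.2452)
T_B = V + ((C−V)·d_B)·d_B = V + 11.1491·d_B = (-1.3677,25.7874)
sweep = 180° − θ = 74.1087°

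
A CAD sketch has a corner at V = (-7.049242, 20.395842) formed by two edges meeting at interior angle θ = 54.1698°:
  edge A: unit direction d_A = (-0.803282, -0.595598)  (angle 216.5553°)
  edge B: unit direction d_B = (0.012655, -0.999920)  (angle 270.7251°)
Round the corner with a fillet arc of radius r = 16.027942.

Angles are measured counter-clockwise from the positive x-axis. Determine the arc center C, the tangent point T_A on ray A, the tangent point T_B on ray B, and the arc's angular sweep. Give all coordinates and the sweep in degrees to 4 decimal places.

bisector direction at 243.6402° = (-0.444007,-0.896024)
center distance |VC| = r/sin(θ/2) = 16.027942/sin(27.0849°) = 35.202241
C = V + |VC|·bis = (-22.6793,-11.1462)
T_A = V + ((C−V)·d_A)·d_A = V + 31.3417·d_A = (-32.2255,1.7288)
T_B = V + ((C−V)·d_B)·d_B = V + 31.3417·d_B = (-6.6526,-10.9434)
sweep = 180° − θ = 125.8302°

center=(-22.6793,-11.1462) T_A=(-32.2255,1.7288) T_B=(-6.6526,-10.9434) sweep=125.8302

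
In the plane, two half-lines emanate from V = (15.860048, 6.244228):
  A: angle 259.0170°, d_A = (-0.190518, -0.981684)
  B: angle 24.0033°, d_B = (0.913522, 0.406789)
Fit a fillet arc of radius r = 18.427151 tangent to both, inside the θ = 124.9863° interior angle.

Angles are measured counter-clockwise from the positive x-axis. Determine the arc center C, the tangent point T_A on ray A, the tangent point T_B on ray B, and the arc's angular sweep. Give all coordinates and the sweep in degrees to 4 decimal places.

bisector direction at 321.5102° = (0.782718,-0.622376)
center distance |VC| = r/sin(θ/2) = 18.427151/sin(62.4931°) = 20.775731
C = V + |VC|·bis = (32.1216,-6.6861)
T_A = V + ((C−V)·d_A)·d_A = V + 9.5954·d_A = (14.0320,-3.1754)
T_B = V + ((C−V)·d_B)·d_B = V + 9.5954·d_B = (24.6256,10.1475)
sweep = 180° − θ = 55.0137°

center=(32.1216,-6.6861) T_A=(14.0320,-3.1754) T_B=(24.6256,10.1475) sweep=55.0137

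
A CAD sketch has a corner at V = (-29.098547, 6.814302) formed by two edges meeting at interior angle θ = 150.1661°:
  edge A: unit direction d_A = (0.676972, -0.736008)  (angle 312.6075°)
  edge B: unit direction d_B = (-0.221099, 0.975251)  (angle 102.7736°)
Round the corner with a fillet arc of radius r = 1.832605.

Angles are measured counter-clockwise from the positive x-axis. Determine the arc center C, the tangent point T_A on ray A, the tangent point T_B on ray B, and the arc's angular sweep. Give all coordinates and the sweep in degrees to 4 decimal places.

center=(-27.4192,7.6956) T_A=(-28.7680,6.4550) T_B=(-29.2065,7.2904) sweep=29.8339

bisector direction at 27.6906° = (0.885470,0.464696)
center distance |VC| = r/sin(θ/2) = 1.832605/sin(75.0831°) = 1.896518
C = V + |VC|·bis = (-27.4192,7.6956)
T_A = V + ((C−V)·d_A)·d_A = V + 0.4882·d_A = (-28.7680,6.4550)
T_B = V + ((C−V)·d_B)·d_B = V + 0.4882·d_B = (-29.2065,7.2904)
sweep = 180° − θ = 29.8339°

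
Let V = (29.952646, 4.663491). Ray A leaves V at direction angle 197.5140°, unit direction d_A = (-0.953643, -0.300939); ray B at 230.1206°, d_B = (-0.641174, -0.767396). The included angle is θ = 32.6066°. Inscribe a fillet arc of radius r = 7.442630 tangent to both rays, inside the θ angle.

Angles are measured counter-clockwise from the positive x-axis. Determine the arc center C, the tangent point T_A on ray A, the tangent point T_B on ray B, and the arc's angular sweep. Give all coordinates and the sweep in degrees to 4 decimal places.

bisector direction at 213.8173° = (-0.830816,-0.556546)
center distance |VC| = r/sin(θ/2) = 7.442630/sin(16.3033°) = 26.512458
C = V + |VC|·bis = (7.9257,-10.0919)
T_A = V + ((C−V)·d_A)·d_A = V + 25.4464·d_A = (5.6859,-2.9943)
T_B = V + ((C−V)·d_B)·d_B = V + 25.4464·d_B = (13.6371,-14.8639)
sweep = 180° − θ = 147.3934°

center=(7.9257,-10.0919) T_A=(5.6859,-2.9943) T_B=(13.6371,-14.8639) sweep=147.3934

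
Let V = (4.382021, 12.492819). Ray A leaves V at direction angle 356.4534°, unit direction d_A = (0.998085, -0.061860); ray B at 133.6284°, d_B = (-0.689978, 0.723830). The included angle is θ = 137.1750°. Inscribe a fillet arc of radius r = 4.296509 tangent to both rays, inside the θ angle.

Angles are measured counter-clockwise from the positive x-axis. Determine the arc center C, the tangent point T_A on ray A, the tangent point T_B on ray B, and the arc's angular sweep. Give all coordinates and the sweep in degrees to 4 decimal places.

bisector direction at 65.0409° = (0.421971,0.906609)
center distance |VC| = r/sin(θ/2) = 4.296509/sin(68.5875°) = 4.615058
C = V + |VC|·bis = (6.3294,16.6769)
T_A = V + ((C−V)·d_A)·d_A = V + 1.6849·d_A = (6.0637,12.3886)
T_B = V + ((C−V)·d_B)·d_B = V + 1.6849·d_B = (3.2195,13.7124)
sweep = 180° − θ = 42.8250°

center=(6.3294,16.6769) T_A=(6.0637,12.3886) T_B=(3.2195,13.7124) sweep=42.8250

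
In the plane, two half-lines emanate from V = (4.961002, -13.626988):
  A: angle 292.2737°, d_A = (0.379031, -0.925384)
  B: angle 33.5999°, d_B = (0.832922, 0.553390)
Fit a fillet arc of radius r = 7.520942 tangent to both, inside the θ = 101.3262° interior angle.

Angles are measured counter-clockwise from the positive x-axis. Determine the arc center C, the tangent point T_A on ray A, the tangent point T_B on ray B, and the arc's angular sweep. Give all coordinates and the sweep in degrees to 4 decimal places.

bisector direction at 342.9368° = (0.955982,-0.293426)
center distance |VC| = r/sin(θ/2) = 7.520942/sin(50.6631°) = 9.724114
C = V + |VC|·bis = (14.2571,-16.4803)
T_A = V + ((C−V)·d_A)·d_A = V + 6.1639·d_A = (7.2973,-19.3310)
T_B = V + ((C−V)·d_B)·d_B = V + 6.1639·d_B = (10.0951,-10.2159)
sweep = 180° − θ = 78.6738°

center=(14.2571,-16.4803) T_A=(7.2973,-19.3310) T_B=(10.0951,-10.2159) sweep=78.6738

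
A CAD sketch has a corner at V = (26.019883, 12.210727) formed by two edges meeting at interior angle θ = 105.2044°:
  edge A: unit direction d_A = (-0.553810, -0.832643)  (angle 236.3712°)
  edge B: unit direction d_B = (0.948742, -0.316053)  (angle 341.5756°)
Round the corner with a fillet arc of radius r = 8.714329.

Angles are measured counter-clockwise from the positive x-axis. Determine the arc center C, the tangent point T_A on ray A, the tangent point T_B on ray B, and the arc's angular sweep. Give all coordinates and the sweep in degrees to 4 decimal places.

center=(29.5863,1.8375) T_A=(22.3304,6.6636) T_B=(32.3405,10.1052) sweep=74.7956

bisector direction at 288.9734° = (0.325129,-0.945670)
center distance |VC| = r/sin(θ/2) = 8.714329/sin(52.6022°) = 10.969175
C = V + |VC|·bis = (29.5863,1.8375)
T_A = V + ((C−V)·d_A)·d_A = V + 6.6621·d_A = (22.3304,6.6636)
T_B = V + ((C−V)·d_B)·d_B = V + 6.6621·d_B = (32.3405,10.1052)
sweep = 180° − θ = 74.7956°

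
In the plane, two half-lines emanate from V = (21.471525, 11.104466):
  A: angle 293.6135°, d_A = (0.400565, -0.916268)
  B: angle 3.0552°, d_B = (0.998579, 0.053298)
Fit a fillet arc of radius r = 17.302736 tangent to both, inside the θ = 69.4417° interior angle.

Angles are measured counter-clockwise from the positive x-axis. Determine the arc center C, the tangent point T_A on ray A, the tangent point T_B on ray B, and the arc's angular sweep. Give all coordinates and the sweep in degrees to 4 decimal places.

center=(47.3271,-4.8429) T_A=(31.4732,-11.7738) T_B=(46.4049,12.4353) sweep=110.5583

bisector direction at 328.3343° = (0.851126,-0.524961)
center distance |VC| = r/sin(θ/2) = 17.302736/sin(34.7208°) = 30.378132
C = V + |VC|·bis = (47.3271,-4.8429)
T_A = V + ((C−V)·d_A)·d_A = V + 24.9689·d_A = (31.4732,-11.7738)
T_B = V + ((C−V)·d_B)·d_B = V + 24.9689·d_B = (46.4049,12.4353)
sweep = 180° − θ = 110.5583°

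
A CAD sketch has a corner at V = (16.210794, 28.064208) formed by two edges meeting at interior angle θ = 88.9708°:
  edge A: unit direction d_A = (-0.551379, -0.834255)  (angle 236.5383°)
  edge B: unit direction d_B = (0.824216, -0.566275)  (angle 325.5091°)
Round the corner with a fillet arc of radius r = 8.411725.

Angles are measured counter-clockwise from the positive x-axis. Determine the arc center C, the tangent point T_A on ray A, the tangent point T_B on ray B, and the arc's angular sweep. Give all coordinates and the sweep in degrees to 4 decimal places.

center=(18.5062,16.2814) T_A=(11.4887,20.9195) T_B=(23.2695,23.2145) sweep=91.0292

bisector direction at 281.0237° = (0.191215,-0.981548)
center distance |VC| = r/sin(θ/2) = 8.411725/sin(44.4854°) = 12.004274
C = V + |VC|·bis = (18.5062,16.2814)
T_A = V + ((C−V)·d_A)·d_A = V + 8.5642·d_A = (11.4887,20.9195)
T_B = V + ((C−V)·d_B)·d_B = V + 8.5642·d_B = (23.2695,23.2145)
sweep = 180° − θ = 91.0292°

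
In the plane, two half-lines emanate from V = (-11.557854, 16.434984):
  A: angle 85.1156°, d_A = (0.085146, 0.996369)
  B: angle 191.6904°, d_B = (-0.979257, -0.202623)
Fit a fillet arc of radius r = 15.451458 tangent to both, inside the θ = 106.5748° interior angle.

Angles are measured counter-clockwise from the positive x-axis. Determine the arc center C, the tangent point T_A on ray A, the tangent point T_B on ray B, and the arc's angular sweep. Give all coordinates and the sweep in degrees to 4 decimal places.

center=(-25.9721,29.2312) T_A=(-10.5768,27.9156) T_B=(-22.8413,14.1003) sweep=73.4252

bisector direction at 138.4030° = (-0.747833,0.663887)
center distance |VC| = r/sin(θ/2) = 15.451458/sin(53.2874°) = 19.274708
C = V + |VC|·bis = (-25.9721,29.2312)
T_A = V + ((C−V)·d_A)·d_A = V + 11.5224·d_A = (-10.5768,27.9156)
T_B = V + ((C−V)·d_B)·d_B = V + 11.5224·d_B = (-22.8413,14.1003)
sweep = 180° − θ = 73.4252°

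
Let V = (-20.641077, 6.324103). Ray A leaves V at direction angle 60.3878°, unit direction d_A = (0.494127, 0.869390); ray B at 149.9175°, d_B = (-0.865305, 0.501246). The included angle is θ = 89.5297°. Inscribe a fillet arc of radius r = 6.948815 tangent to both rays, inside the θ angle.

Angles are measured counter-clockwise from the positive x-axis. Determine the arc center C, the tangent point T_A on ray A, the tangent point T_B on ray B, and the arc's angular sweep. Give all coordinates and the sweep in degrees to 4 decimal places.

bisector direction at 105.1527° = (-0.261392,0.965233)
center distance |VC| = r/sin(θ/2) = 6.948815/sin(44.7649°) = 9.867690
C = V + |VC|·bis = (-23.2204,15.8487)
T_A = V + ((C−V)·d_A)·d_A = V + 7.0061·d_A = (-17.1792,12.4151)
T_B = V + ((C−V)·d_B)·d_B = V + 7.0061·d_B = (-26.7035,9.8359)
sweep = 180° − θ = 90.4703°

center=(-23.2204,15.8487) T_A=(-17.1792,12.4151) T_B=(-26.7035,9.8359) sweep=90.4703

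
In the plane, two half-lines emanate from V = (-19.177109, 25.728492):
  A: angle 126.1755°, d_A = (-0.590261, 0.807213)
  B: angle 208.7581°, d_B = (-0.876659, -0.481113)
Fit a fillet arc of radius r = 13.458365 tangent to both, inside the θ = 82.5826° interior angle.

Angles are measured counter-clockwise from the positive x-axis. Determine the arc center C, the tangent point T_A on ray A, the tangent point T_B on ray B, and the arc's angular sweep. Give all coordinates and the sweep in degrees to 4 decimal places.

bisector direction at 167.4668° = (-0.976170,0.217005)
center distance |VC| = r/sin(θ/2) = 13.458365/sin(41.2913°) = 20.394936
C = V + |VC|·bis = (-39.0860,30.1543)
T_A = V + ((C−V)·d_A)·d_A = V + 15.3240·d_A = (-28.2223,38.0982)
T_B = V + ((C−V)·d_B)·d_B = V + 15.3240·d_B = (-32.6111,18.3559)
sweep = 180° − θ = 97.4174°

center=(-39.0860,30.1543) T_A=(-28.2223,38.0982) T_B=(-32.6111,18.3559) sweep=97.4174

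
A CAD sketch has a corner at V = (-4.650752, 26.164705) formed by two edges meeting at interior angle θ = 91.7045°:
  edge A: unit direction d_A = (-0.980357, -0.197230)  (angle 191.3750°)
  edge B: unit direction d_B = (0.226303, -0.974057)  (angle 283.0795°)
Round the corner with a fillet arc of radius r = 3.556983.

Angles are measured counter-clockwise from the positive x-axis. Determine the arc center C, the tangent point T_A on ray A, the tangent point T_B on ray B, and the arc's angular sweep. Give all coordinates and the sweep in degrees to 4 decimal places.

bisector direction at 237.2273° = (-0.541308,-0.840824)
center distance |VC| = r/sin(θ/2) = 3.556983/sin(45.8522°) = 4.957149
C = V + |VC|·bis = (-7.3341,21.9966)
T_A = V + ((C−V)·d_A)·d_A = V + 3.4527·d_A = (-8.0356,25.4837)
T_B = V + ((C−V)·d_B)·d_B = V + 3.4527·d_B = (-3.8694,22.8016)
sweep = 180° − θ = 88.2955°

center=(-7.3341,21.9966) T_A=(-8.0356,25.4837) T_B=(-3.8694,22.8016) sweep=88.2955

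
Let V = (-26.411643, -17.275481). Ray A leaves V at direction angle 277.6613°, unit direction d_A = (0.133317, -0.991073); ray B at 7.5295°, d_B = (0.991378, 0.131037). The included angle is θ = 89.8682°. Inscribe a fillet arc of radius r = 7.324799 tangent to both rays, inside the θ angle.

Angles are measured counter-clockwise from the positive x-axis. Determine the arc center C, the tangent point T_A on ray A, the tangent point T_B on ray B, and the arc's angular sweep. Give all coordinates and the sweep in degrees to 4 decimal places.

center=(-18.1735,-23.5751) T_A=(-25.4329,-24.5516) T_B=(-19.1333,-16.3135) sweep=90.1318

bisector direction at 322.5954° = (0.794366,-0.607440)
center distance |VC| = r/sin(θ/2) = 7.324799/sin(44.9341°) = 10.370765
C = V + |VC|·bis = (-18.1735,-23.5751)
T_A = V + ((C−V)·d_A)·d_A = V + 7.3417·d_A = (-25.4329,-24.5516)
T_B = V + ((C−V)·d_B)·d_B = V + 7.3417·d_B = (-19.1333,-16.3135)
sweep = 180° − θ = 90.1318°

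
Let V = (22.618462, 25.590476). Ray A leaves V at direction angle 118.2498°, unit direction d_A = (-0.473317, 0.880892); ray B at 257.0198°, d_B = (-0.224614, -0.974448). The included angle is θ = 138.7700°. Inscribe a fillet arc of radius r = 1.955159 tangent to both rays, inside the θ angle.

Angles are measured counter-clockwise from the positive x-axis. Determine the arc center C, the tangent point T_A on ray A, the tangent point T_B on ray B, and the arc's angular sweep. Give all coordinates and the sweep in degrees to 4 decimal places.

center=(20.5481,25.3129) T_A=(22.2703,26.2384) T_B=(22.4533,24.8738) sweep=41.2300

bisector direction at 187.6348° = (-0.991135,-0.132858)
center distance |VC| = r/sin(θ/2) = 1.955159/sin(69.3850°) = 2.088918
C = V + |VC|·bis = (20.5481,25.3129)
T_A = V + ((C−V)·d_A)·d_A = V + 0.7355·d_A = (22.2703,26.2384)
T_B = V + ((C−V)·d_B)·d_B = V + 0.7355·d_B = (22.4533,24.8738)
sweep = 180° − θ = 41.2300°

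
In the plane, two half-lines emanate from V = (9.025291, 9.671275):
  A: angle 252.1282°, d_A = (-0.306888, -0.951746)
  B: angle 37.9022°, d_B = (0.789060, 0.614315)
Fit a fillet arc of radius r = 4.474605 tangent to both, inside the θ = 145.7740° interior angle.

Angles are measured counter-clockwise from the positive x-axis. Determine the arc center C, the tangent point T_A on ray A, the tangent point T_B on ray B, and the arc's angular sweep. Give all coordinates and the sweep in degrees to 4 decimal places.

bisector direction at 325.0152° = (0.819304,-0.573359)
center distance |VC| = r/sin(θ/2) = 4.474605/sin(72.8870°) = 4.681890
C = V + |VC|·bis = (12.8612,6.9869)
T_A = V + ((C−V)·d_A)·d_A = V + 1.3777·d_A = (8.6025,8.3601)
T_B = V + ((C−V)·d_B)·d_B = V + 1.3777·d_B = (10.1124,10.5176)
sweep = 180° − θ = 34.2260°

center=(12.8612,6.9869) T_A=(8.6025,8.3601) T_B=(10.1124,10.5176) sweep=34.2260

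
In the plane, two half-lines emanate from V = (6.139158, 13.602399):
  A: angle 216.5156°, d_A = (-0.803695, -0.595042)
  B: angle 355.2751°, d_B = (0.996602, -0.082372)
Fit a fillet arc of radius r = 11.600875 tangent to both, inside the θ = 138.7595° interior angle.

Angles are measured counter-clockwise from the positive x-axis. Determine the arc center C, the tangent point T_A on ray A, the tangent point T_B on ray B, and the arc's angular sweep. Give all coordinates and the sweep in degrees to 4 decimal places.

bisector direction at 285.8954° = (0.273881,-0.961764)
center distance |VC| = r/sin(θ/2) = 11.600875/sin(69.3798°) = 12.394956
C = V + |VC|·bis = (9.5339,1.6814)
T_A = V + ((C−V)·d_A)·d_A = V + 4.3652·d_A = (2.6309,11.0049)
T_B = V + ((C−V)·d_B)·d_B = V + 4.3652·d_B = (10.4895,13.2428)
sweep = 180° − θ = 41.2405°

center=(9.5339,1.6814) T_A=(2.6309,11.0049) T_B=(10.4895,13.2428) sweep=41.2405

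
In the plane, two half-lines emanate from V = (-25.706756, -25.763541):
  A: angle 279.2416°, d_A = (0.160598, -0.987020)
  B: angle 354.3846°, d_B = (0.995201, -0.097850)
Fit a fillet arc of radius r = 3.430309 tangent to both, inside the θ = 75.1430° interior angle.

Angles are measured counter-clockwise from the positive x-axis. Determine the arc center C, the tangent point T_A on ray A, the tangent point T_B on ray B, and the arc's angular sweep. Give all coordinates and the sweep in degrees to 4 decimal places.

bisector direction at 316.8131° = (0.729125,-0.684380)
center distance |VC| = r/sin(θ/2) = 3.430309/sin(37.5715°) = 5.625754
C = V + |VC|·bis = (-21.6049,-29.6137)
T_A = V + ((C−V)·d_A)·d_A = V + 4.4589·d_A = (-24.9907,-30.1646)
T_B = V + ((C−V)·d_B)·d_B = V + 4.4589·d_B = (-21.2692,-26.1998)
sweep = 180° − θ = 104.8570°

center=(-21.6049,-29.6137) T_A=(-24.9907,-30.1646) T_B=(-21.2692,-26.1998) sweep=104.8570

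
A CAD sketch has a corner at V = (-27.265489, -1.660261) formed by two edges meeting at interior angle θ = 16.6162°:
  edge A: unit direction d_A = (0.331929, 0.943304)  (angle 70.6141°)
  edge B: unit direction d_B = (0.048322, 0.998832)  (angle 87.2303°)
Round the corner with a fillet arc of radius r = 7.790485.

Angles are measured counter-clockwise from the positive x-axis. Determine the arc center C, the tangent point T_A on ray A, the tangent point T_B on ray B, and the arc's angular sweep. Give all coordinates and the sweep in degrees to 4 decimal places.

bisector direction at 78.9222° = (0.192142,0.981367)
center distance |VC| = r/sin(θ/2) = 7.790485/sin(8.3081°) = 53.914850
C = V + |VC|·bis = (-16.9062,51.2500)
T_A = V + ((C−V)·d_A)·d_A = V + 53.3490·d_A = (-9.5574,48.6641)
T_B = V + ((C−V)·d_B)·d_B = V + 53.3490·d_B = (-24.6876,51.6265)
sweep = 180° − θ = 163.3838°

center=(-16.9062,51.2500) T_A=(-9.5574,48.6641) T_B=(-24.6876,51.6265) sweep=163.3838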